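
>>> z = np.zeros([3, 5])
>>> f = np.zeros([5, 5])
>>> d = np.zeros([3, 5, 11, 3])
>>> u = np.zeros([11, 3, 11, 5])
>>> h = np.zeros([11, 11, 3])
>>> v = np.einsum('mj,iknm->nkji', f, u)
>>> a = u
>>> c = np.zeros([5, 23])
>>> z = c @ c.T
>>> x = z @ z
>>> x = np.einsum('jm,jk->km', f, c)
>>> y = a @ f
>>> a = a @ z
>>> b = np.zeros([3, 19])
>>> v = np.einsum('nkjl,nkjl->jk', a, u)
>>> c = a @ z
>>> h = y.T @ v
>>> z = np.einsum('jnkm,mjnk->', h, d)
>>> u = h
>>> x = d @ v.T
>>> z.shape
()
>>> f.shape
(5, 5)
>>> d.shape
(3, 5, 11, 3)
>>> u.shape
(5, 11, 3, 3)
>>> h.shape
(5, 11, 3, 3)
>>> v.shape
(11, 3)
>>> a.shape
(11, 3, 11, 5)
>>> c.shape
(11, 3, 11, 5)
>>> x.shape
(3, 5, 11, 11)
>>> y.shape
(11, 3, 11, 5)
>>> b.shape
(3, 19)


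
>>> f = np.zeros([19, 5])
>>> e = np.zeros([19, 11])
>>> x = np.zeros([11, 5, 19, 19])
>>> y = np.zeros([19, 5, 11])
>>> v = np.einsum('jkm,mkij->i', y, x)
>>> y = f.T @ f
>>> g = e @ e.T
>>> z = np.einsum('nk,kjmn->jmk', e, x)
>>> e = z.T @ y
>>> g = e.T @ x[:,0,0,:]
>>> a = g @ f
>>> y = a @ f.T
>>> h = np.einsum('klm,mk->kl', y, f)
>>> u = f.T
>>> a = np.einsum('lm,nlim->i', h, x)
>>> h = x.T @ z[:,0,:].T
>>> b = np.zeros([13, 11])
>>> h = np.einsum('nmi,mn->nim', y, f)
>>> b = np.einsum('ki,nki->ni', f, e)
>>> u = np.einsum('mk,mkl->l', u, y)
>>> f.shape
(19, 5)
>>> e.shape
(11, 19, 5)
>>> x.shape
(11, 5, 19, 19)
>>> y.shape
(5, 19, 19)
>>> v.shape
(19,)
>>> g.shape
(5, 19, 19)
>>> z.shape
(5, 19, 11)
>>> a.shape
(19,)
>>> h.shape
(5, 19, 19)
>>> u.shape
(19,)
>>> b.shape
(11, 5)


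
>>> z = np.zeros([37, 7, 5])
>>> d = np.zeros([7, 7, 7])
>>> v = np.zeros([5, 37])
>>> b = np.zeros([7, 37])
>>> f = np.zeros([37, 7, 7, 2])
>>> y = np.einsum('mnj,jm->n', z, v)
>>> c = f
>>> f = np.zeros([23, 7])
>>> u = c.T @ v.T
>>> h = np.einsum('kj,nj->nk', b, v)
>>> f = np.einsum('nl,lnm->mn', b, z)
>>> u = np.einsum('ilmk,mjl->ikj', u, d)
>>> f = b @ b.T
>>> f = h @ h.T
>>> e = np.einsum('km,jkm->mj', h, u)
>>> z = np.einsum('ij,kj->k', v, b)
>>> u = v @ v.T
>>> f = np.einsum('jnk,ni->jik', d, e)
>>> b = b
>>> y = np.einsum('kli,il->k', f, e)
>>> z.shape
(7,)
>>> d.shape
(7, 7, 7)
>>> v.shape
(5, 37)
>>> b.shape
(7, 37)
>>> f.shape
(7, 2, 7)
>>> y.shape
(7,)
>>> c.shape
(37, 7, 7, 2)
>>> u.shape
(5, 5)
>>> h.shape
(5, 7)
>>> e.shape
(7, 2)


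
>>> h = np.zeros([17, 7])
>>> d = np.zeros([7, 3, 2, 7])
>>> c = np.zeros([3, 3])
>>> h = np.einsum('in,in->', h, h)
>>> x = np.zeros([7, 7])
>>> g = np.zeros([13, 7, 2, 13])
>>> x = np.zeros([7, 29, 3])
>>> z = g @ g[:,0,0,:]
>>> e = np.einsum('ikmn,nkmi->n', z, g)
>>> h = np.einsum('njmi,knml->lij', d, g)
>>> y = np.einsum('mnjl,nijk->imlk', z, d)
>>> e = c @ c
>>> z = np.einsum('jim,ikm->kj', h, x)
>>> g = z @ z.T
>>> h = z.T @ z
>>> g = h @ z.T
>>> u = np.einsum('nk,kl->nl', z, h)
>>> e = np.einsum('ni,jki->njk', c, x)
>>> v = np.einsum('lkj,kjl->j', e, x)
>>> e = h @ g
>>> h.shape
(13, 13)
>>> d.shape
(7, 3, 2, 7)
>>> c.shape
(3, 3)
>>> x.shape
(7, 29, 3)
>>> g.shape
(13, 29)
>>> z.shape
(29, 13)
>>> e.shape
(13, 29)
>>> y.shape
(3, 13, 13, 7)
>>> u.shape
(29, 13)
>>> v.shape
(29,)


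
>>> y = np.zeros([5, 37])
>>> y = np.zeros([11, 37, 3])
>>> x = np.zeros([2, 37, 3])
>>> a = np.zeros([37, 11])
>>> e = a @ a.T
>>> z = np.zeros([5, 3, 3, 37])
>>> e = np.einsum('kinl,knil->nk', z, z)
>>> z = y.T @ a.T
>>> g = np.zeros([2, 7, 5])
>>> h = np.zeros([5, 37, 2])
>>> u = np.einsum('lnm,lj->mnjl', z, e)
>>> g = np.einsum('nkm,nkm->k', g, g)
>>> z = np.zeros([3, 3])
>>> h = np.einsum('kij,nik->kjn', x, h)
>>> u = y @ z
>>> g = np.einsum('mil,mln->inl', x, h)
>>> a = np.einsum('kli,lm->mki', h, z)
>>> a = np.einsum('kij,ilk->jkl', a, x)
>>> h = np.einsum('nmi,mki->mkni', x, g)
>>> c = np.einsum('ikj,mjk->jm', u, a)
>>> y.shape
(11, 37, 3)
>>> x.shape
(2, 37, 3)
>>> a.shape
(5, 3, 37)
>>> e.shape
(3, 5)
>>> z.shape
(3, 3)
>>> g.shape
(37, 5, 3)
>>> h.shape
(37, 5, 2, 3)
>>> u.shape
(11, 37, 3)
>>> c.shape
(3, 5)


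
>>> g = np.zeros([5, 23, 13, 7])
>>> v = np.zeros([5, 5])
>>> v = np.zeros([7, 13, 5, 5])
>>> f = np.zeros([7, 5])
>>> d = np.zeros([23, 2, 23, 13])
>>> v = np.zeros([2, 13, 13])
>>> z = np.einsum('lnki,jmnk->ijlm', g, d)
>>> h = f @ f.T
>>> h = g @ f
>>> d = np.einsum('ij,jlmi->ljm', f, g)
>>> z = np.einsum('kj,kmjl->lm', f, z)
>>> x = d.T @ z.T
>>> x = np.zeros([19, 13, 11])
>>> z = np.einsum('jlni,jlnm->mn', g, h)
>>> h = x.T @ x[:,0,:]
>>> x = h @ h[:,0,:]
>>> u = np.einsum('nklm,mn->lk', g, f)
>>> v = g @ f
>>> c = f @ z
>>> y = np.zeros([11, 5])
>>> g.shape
(5, 23, 13, 7)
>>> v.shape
(5, 23, 13, 5)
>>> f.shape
(7, 5)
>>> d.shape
(23, 5, 13)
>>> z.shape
(5, 13)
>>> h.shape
(11, 13, 11)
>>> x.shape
(11, 13, 11)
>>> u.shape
(13, 23)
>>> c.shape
(7, 13)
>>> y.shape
(11, 5)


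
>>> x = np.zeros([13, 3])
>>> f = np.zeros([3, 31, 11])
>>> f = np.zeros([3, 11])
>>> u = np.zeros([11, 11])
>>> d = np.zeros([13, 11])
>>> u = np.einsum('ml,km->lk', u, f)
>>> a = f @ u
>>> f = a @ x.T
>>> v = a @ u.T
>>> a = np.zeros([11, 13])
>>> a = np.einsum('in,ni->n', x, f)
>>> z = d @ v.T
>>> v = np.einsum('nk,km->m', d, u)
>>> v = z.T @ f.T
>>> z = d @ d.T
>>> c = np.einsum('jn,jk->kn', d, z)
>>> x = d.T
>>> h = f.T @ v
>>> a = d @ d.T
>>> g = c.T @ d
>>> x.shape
(11, 13)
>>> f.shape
(3, 13)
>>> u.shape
(11, 3)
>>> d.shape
(13, 11)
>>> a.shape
(13, 13)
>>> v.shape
(3, 3)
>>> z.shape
(13, 13)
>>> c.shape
(13, 11)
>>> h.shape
(13, 3)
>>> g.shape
(11, 11)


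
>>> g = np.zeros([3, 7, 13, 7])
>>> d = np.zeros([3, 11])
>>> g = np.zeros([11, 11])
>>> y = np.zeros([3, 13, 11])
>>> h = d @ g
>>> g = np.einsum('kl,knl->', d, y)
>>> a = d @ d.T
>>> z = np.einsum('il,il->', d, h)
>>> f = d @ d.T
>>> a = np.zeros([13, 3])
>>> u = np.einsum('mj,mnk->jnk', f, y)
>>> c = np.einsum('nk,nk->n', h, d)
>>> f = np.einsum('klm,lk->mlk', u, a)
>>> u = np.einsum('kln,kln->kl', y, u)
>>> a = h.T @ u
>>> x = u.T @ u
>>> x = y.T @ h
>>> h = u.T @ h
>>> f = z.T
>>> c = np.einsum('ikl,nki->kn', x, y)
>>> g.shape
()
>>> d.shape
(3, 11)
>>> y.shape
(3, 13, 11)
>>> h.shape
(13, 11)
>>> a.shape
(11, 13)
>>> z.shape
()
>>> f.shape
()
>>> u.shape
(3, 13)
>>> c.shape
(13, 3)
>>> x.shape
(11, 13, 11)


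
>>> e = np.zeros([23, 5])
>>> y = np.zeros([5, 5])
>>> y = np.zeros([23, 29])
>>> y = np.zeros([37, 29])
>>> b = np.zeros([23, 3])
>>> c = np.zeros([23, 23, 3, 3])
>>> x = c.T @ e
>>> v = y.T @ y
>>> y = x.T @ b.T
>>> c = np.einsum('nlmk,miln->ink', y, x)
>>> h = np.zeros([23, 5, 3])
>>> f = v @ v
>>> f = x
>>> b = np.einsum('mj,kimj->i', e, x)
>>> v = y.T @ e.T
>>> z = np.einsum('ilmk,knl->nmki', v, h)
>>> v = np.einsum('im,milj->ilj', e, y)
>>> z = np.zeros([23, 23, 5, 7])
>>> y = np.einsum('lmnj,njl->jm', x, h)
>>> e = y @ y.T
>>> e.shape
(5, 5)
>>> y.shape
(5, 3)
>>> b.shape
(3,)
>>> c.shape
(3, 5, 23)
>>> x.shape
(3, 3, 23, 5)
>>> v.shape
(23, 3, 23)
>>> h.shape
(23, 5, 3)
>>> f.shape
(3, 3, 23, 5)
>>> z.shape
(23, 23, 5, 7)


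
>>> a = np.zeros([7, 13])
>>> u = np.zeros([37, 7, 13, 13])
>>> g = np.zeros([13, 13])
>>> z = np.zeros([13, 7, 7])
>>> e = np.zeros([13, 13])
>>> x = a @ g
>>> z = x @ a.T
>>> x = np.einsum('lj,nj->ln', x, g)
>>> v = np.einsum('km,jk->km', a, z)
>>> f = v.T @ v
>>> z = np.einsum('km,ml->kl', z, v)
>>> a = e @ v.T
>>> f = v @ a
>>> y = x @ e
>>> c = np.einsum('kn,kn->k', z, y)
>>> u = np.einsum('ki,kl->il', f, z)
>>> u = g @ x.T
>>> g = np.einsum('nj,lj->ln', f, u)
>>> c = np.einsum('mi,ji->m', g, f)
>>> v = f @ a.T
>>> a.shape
(13, 7)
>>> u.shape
(13, 7)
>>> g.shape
(13, 7)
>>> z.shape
(7, 13)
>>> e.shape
(13, 13)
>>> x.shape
(7, 13)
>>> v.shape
(7, 13)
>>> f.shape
(7, 7)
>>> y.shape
(7, 13)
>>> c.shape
(13,)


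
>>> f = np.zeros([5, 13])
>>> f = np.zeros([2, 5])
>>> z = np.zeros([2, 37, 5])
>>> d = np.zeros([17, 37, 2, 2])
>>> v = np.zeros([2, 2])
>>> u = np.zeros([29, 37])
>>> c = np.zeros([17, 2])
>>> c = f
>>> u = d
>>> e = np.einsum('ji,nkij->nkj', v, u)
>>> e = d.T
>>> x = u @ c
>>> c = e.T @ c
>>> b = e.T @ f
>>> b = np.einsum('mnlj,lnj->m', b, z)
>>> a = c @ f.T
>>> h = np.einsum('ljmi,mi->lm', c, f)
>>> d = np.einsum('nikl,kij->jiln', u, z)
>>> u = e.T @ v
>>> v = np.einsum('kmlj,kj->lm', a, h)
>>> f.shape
(2, 5)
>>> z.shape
(2, 37, 5)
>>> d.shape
(5, 37, 2, 17)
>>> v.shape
(2, 37)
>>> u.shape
(17, 37, 2, 2)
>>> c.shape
(17, 37, 2, 5)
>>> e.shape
(2, 2, 37, 17)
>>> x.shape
(17, 37, 2, 5)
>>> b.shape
(17,)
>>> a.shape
(17, 37, 2, 2)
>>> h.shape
(17, 2)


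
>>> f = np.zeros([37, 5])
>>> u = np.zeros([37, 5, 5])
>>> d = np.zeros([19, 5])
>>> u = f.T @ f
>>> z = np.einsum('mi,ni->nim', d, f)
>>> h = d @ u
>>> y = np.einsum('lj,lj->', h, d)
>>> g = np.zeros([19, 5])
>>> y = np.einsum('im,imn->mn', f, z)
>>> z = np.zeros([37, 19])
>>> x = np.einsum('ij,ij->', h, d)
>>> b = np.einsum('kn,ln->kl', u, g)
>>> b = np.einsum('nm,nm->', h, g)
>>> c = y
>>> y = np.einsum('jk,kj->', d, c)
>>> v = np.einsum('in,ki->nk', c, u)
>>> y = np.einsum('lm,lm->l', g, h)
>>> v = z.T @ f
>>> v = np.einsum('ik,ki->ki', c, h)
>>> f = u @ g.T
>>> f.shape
(5, 19)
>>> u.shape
(5, 5)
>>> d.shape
(19, 5)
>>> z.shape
(37, 19)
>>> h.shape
(19, 5)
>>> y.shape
(19,)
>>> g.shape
(19, 5)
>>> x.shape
()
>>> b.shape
()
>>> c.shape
(5, 19)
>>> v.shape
(19, 5)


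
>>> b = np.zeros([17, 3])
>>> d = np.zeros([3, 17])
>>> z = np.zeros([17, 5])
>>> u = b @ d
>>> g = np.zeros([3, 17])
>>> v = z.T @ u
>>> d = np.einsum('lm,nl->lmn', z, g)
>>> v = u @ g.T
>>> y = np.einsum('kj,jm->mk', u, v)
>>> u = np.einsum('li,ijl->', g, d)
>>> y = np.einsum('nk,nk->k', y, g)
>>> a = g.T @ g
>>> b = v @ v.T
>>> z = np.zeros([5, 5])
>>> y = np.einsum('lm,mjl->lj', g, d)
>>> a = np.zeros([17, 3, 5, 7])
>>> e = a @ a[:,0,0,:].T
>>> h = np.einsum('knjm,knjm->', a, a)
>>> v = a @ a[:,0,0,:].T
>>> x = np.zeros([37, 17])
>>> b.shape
(17, 17)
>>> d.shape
(17, 5, 3)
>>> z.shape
(5, 5)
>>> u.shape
()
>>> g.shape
(3, 17)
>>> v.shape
(17, 3, 5, 17)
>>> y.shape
(3, 5)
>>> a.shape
(17, 3, 5, 7)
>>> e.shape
(17, 3, 5, 17)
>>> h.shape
()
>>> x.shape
(37, 17)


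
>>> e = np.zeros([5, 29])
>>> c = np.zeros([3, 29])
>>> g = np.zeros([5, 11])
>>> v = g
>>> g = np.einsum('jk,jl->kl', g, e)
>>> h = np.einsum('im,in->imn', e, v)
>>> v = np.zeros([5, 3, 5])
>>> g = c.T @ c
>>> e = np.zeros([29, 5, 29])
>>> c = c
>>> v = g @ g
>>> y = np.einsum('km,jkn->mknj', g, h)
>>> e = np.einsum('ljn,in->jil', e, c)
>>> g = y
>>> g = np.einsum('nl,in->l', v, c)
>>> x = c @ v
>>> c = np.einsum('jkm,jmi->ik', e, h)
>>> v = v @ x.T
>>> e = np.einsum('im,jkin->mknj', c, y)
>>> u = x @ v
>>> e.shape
(3, 29, 5, 29)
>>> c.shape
(11, 3)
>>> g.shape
(29,)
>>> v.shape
(29, 3)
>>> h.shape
(5, 29, 11)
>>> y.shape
(29, 29, 11, 5)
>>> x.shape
(3, 29)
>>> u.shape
(3, 3)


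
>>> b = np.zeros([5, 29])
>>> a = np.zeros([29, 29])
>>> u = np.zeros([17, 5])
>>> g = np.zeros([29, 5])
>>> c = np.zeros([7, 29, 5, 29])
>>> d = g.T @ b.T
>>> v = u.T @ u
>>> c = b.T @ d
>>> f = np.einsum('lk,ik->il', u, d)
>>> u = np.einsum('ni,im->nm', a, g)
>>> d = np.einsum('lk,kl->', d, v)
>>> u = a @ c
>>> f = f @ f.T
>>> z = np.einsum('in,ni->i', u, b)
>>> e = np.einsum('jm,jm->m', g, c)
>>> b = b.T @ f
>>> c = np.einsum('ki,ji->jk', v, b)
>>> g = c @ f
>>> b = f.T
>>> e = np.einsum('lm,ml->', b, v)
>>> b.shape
(5, 5)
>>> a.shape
(29, 29)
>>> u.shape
(29, 5)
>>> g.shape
(29, 5)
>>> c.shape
(29, 5)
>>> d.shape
()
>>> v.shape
(5, 5)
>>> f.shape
(5, 5)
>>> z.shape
(29,)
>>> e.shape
()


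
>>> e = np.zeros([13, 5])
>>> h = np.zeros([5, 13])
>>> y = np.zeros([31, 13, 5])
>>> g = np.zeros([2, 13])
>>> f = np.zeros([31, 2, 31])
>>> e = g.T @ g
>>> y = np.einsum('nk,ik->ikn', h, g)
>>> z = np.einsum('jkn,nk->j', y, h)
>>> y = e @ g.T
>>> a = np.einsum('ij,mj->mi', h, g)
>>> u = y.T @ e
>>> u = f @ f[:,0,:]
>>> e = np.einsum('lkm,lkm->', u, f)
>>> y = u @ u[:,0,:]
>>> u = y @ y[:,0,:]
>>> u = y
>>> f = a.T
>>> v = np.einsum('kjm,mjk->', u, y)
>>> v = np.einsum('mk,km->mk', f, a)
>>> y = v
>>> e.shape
()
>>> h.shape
(5, 13)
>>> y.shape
(5, 2)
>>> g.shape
(2, 13)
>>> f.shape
(5, 2)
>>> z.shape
(2,)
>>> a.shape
(2, 5)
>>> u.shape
(31, 2, 31)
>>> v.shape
(5, 2)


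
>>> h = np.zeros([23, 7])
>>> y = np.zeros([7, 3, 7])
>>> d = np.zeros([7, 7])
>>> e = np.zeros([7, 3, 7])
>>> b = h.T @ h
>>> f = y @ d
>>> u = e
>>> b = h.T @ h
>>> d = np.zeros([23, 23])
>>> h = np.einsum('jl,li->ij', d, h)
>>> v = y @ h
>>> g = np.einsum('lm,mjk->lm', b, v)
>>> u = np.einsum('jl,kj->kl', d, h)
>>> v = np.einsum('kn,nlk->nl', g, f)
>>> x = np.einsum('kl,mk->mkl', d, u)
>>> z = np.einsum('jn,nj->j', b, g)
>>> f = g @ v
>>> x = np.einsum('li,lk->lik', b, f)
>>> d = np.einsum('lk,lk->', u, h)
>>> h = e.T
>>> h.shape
(7, 3, 7)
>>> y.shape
(7, 3, 7)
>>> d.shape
()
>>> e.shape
(7, 3, 7)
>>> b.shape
(7, 7)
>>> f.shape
(7, 3)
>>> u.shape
(7, 23)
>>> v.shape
(7, 3)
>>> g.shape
(7, 7)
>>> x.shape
(7, 7, 3)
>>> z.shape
(7,)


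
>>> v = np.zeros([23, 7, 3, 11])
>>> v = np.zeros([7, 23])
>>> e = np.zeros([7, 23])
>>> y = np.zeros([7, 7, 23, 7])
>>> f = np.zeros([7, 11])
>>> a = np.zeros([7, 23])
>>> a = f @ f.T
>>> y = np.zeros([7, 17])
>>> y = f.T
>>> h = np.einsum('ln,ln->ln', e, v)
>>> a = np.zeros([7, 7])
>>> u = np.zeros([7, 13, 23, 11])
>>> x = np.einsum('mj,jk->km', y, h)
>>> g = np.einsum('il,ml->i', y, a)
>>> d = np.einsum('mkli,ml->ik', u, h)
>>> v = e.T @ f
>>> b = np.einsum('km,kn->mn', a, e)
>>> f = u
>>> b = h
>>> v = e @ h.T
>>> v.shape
(7, 7)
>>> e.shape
(7, 23)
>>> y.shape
(11, 7)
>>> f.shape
(7, 13, 23, 11)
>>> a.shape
(7, 7)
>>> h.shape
(7, 23)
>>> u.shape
(7, 13, 23, 11)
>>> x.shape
(23, 11)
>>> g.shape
(11,)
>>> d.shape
(11, 13)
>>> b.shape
(7, 23)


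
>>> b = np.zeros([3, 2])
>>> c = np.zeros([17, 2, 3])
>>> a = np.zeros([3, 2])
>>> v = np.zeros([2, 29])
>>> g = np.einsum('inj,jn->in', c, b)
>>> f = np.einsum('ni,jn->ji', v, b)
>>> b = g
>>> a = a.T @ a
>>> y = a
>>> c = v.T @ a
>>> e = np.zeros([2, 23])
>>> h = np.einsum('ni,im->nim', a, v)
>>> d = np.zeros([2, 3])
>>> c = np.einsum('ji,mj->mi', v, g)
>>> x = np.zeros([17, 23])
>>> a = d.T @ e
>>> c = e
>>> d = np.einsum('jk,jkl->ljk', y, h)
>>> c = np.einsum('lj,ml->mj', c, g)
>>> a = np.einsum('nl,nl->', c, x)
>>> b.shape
(17, 2)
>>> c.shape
(17, 23)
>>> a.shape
()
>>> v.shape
(2, 29)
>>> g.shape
(17, 2)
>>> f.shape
(3, 29)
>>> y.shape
(2, 2)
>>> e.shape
(2, 23)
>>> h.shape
(2, 2, 29)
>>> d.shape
(29, 2, 2)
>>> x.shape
(17, 23)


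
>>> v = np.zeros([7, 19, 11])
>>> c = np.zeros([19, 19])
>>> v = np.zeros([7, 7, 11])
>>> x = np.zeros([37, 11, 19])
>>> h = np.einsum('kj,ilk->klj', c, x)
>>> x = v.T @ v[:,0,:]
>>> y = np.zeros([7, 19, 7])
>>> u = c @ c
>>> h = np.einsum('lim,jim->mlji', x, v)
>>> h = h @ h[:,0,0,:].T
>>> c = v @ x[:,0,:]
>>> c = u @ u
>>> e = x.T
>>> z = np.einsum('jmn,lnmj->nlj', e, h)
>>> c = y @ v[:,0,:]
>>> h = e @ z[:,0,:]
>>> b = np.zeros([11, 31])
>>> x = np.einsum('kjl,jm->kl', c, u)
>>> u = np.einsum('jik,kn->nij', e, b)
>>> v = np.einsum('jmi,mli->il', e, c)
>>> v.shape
(11, 19)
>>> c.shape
(7, 19, 11)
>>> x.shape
(7, 11)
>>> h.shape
(11, 7, 11)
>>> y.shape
(7, 19, 7)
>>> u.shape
(31, 7, 11)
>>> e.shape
(11, 7, 11)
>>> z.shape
(11, 11, 11)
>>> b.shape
(11, 31)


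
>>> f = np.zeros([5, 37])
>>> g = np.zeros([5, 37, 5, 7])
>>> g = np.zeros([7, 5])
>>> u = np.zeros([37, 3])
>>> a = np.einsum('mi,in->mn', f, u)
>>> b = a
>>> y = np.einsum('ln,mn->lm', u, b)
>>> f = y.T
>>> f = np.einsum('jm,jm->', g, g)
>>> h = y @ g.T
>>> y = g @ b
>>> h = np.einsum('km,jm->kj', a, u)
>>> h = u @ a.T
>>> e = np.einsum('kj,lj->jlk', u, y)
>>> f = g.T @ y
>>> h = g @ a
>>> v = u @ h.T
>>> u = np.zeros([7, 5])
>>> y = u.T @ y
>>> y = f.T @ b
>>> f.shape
(5, 3)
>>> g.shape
(7, 5)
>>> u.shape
(7, 5)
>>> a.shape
(5, 3)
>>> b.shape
(5, 3)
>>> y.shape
(3, 3)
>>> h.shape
(7, 3)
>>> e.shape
(3, 7, 37)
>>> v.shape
(37, 7)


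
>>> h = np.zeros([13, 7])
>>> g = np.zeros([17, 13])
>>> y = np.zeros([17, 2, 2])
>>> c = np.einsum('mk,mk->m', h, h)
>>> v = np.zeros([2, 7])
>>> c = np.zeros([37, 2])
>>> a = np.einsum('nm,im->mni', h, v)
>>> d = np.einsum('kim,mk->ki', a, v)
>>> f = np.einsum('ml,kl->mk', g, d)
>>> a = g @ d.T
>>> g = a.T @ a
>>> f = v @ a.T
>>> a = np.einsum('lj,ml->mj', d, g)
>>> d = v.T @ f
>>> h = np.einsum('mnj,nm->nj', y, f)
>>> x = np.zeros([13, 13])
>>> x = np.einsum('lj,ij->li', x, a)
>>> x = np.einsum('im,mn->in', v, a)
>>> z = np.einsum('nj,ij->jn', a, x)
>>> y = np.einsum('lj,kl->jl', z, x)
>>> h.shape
(2, 2)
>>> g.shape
(7, 7)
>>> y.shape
(7, 13)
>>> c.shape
(37, 2)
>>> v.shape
(2, 7)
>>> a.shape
(7, 13)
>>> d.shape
(7, 17)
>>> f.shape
(2, 17)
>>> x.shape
(2, 13)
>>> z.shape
(13, 7)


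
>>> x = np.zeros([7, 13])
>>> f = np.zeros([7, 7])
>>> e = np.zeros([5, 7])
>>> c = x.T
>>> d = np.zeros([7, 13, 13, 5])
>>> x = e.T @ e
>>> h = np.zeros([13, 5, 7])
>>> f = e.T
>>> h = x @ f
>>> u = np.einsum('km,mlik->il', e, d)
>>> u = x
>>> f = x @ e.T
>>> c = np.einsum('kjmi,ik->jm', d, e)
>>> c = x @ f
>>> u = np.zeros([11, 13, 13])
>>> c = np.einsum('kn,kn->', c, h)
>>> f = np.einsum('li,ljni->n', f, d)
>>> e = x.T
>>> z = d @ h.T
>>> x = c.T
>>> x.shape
()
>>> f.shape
(13,)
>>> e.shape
(7, 7)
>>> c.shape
()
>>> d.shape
(7, 13, 13, 5)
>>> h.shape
(7, 5)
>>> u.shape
(11, 13, 13)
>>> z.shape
(7, 13, 13, 7)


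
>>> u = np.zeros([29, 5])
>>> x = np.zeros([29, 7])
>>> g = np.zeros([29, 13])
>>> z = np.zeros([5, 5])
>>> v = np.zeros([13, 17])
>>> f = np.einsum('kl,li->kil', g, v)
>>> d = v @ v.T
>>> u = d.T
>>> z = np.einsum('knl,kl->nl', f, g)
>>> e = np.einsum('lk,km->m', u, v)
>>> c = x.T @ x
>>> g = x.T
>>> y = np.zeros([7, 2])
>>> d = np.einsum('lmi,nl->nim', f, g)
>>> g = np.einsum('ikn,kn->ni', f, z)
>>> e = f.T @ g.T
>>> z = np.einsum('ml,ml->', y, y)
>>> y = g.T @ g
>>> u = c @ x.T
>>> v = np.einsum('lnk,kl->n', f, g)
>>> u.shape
(7, 29)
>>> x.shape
(29, 7)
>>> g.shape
(13, 29)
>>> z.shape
()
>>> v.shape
(17,)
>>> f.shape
(29, 17, 13)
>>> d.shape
(7, 13, 17)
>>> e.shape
(13, 17, 13)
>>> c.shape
(7, 7)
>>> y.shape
(29, 29)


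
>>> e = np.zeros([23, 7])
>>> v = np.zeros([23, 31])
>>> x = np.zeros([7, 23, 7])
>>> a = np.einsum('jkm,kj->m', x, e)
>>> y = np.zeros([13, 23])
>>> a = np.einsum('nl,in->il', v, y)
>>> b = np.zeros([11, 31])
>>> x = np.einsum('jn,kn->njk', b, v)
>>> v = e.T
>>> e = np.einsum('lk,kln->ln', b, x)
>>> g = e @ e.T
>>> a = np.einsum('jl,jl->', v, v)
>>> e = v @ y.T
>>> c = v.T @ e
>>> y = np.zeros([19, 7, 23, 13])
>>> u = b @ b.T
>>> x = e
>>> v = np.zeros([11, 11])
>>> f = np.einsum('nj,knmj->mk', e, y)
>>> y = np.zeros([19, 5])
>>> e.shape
(7, 13)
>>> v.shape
(11, 11)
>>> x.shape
(7, 13)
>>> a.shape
()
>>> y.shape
(19, 5)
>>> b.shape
(11, 31)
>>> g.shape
(11, 11)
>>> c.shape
(23, 13)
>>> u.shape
(11, 11)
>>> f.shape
(23, 19)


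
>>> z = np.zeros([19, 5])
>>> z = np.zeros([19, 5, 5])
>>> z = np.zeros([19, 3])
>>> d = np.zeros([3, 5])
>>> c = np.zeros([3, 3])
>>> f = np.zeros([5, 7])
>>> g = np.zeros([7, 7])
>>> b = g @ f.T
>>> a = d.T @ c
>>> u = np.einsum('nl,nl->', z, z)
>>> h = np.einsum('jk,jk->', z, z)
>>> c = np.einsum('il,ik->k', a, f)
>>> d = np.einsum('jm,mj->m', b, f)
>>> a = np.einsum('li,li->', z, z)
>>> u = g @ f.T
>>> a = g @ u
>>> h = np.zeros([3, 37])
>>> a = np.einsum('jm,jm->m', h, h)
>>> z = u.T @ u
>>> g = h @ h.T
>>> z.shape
(5, 5)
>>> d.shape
(5,)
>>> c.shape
(7,)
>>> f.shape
(5, 7)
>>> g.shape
(3, 3)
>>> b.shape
(7, 5)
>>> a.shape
(37,)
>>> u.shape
(7, 5)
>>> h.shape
(3, 37)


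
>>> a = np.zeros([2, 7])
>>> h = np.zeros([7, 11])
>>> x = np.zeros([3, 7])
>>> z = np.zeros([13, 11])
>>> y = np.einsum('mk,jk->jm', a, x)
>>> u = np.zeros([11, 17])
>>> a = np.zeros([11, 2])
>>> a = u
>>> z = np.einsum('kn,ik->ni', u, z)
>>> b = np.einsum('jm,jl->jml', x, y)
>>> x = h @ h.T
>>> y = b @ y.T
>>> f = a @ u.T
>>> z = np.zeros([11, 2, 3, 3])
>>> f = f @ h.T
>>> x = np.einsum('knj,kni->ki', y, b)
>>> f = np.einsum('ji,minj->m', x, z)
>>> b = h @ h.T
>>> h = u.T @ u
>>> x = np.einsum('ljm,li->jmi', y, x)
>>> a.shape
(11, 17)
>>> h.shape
(17, 17)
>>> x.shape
(7, 3, 2)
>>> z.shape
(11, 2, 3, 3)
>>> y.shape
(3, 7, 3)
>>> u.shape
(11, 17)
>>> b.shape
(7, 7)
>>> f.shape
(11,)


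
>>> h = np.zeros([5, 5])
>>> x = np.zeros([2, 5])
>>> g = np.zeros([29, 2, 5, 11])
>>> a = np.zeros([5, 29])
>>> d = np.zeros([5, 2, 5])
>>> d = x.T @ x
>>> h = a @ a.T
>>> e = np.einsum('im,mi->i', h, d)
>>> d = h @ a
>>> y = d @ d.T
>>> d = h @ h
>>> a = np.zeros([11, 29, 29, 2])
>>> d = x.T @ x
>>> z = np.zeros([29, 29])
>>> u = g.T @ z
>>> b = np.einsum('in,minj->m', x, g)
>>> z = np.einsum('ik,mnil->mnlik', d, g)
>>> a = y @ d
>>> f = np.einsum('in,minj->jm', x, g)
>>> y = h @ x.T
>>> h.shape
(5, 5)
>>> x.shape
(2, 5)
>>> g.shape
(29, 2, 5, 11)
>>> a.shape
(5, 5)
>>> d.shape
(5, 5)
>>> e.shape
(5,)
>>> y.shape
(5, 2)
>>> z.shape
(29, 2, 11, 5, 5)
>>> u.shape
(11, 5, 2, 29)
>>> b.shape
(29,)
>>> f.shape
(11, 29)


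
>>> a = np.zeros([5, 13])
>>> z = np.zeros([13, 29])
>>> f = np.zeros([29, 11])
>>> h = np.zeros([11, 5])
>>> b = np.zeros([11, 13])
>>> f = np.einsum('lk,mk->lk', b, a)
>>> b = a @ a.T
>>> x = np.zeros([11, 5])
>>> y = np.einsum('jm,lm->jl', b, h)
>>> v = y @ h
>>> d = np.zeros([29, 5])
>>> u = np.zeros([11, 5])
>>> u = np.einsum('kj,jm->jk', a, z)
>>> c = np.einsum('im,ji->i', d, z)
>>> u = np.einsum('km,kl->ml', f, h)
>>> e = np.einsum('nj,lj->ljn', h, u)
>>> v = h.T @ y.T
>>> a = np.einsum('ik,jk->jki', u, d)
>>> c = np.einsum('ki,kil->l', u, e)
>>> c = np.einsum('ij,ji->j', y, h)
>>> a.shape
(29, 5, 13)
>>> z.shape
(13, 29)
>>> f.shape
(11, 13)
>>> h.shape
(11, 5)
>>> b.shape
(5, 5)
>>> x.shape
(11, 5)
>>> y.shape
(5, 11)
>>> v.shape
(5, 5)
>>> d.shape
(29, 5)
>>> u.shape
(13, 5)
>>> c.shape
(11,)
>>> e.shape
(13, 5, 11)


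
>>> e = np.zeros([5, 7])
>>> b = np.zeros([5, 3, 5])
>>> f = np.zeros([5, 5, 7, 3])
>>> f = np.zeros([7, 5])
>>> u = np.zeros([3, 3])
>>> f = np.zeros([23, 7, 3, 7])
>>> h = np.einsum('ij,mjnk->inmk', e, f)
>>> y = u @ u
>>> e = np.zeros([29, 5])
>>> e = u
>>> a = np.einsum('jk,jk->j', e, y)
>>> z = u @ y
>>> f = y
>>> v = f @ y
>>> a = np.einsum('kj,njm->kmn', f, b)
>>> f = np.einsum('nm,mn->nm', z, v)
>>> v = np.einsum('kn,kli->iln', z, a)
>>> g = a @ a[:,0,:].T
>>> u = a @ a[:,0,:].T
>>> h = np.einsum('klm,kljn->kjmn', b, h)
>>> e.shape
(3, 3)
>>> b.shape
(5, 3, 5)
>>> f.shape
(3, 3)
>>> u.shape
(3, 5, 3)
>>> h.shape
(5, 23, 5, 7)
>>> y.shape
(3, 3)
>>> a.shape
(3, 5, 5)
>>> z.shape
(3, 3)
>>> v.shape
(5, 5, 3)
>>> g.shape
(3, 5, 3)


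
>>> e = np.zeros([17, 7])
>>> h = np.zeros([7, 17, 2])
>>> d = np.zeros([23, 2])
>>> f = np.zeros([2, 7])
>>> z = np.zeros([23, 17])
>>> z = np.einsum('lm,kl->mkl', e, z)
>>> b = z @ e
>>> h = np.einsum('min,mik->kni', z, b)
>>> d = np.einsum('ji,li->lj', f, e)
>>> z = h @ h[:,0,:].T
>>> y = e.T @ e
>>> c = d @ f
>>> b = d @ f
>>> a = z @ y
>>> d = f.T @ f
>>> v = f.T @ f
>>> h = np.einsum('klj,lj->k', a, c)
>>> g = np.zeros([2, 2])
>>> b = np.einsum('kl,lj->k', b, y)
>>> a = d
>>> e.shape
(17, 7)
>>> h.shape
(7,)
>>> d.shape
(7, 7)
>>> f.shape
(2, 7)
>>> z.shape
(7, 17, 7)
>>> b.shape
(17,)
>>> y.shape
(7, 7)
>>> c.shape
(17, 7)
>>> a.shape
(7, 7)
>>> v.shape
(7, 7)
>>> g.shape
(2, 2)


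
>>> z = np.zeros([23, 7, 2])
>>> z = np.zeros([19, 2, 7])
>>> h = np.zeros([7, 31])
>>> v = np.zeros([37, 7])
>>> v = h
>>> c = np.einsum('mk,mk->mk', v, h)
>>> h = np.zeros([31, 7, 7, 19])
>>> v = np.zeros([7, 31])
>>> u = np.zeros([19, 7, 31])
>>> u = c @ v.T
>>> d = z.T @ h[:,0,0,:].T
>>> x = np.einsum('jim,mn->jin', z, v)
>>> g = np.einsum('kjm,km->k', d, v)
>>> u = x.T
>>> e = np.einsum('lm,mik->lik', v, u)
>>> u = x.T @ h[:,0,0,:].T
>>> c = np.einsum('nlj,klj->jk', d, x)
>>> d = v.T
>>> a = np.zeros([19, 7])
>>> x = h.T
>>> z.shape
(19, 2, 7)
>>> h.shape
(31, 7, 7, 19)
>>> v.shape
(7, 31)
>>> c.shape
(31, 19)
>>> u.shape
(31, 2, 31)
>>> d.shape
(31, 7)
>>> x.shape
(19, 7, 7, 31)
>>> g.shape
(7,)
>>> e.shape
(7, 2, 19)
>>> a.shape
(19, 7)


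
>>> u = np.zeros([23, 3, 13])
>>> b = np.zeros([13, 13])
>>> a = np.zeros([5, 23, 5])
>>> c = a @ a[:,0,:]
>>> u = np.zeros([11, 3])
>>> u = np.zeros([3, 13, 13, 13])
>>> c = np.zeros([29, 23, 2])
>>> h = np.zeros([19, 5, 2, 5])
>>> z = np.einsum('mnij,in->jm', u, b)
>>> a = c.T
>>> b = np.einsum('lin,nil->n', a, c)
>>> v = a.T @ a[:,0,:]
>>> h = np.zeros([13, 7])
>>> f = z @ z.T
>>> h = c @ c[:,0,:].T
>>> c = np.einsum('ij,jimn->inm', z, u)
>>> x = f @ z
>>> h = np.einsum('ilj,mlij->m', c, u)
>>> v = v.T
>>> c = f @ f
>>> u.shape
(3, 13, 13, 13)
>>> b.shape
(29,)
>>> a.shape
(2, 23, 29)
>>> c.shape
(13, 13)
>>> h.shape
(3,)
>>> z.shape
(13, 3)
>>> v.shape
(29, 23, 29)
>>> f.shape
(13, 13)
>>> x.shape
(13, 3)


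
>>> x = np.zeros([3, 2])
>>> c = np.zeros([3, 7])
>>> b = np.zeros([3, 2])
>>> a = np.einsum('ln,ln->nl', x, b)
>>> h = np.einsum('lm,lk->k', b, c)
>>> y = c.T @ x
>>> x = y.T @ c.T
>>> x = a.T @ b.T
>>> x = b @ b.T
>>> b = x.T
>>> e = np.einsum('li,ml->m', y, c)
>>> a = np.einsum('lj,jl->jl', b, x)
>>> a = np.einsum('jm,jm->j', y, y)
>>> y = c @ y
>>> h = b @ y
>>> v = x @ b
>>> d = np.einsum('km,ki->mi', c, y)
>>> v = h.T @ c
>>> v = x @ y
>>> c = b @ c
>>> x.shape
(3, 3)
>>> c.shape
(3, 7)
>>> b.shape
(3, 3)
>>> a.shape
(7,)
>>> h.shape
(3, 2)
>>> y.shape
(3, 2)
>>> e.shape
(3,)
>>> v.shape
(3, 2)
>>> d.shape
(7, 2)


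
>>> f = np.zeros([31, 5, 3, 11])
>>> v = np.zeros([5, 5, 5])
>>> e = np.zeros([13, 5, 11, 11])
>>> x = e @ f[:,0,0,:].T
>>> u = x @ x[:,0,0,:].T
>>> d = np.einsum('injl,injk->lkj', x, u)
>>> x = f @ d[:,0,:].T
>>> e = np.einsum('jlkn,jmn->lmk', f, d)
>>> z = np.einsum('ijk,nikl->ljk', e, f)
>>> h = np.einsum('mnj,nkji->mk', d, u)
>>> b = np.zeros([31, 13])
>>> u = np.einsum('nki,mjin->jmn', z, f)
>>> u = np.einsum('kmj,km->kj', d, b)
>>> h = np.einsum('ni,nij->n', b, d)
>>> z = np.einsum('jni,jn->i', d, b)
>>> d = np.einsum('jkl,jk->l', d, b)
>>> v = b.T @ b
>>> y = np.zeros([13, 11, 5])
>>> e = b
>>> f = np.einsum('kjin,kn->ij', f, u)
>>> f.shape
(3, 5)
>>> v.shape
(13, 13)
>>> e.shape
(31, 13)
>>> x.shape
(31, 5, 3, 31)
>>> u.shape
(31, 11)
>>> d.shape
(11,)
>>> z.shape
(11,)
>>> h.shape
(31,)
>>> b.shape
(31, 13)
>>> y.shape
(13, 11, 5)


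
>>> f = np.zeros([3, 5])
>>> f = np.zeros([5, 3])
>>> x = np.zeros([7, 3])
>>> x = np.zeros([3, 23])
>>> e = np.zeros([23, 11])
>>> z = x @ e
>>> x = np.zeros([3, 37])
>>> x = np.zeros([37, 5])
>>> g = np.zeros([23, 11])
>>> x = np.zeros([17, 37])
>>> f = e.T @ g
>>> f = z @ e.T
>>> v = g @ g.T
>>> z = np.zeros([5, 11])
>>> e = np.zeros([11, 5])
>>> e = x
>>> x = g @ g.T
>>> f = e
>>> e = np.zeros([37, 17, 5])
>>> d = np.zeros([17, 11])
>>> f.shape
(17, 37)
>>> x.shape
(23, 23)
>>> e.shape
(37, 17, 5)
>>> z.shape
(5, 11)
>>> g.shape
(23, 11)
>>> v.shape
(23, 23)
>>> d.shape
(17, 11)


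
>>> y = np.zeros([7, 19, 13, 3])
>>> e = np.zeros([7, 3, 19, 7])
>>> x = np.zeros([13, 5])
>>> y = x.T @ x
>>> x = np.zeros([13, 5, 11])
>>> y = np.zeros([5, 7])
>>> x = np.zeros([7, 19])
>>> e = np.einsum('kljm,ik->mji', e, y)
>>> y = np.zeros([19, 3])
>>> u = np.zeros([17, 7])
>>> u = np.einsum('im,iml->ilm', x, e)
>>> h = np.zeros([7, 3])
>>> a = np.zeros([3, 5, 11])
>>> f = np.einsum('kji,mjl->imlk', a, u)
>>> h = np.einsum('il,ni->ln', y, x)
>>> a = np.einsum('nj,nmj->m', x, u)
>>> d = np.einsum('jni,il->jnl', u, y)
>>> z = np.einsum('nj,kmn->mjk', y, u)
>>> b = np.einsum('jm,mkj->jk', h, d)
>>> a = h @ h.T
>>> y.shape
(19, 3)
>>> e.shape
(7, 19, 5)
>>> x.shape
(7, 19)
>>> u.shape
(7, 5, 19)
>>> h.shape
(3, 7)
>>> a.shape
(3, 3)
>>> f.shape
(11, 7, 19, 3)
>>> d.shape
(7, 5, 3)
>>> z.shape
(5, 3, 7)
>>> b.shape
(3, 5)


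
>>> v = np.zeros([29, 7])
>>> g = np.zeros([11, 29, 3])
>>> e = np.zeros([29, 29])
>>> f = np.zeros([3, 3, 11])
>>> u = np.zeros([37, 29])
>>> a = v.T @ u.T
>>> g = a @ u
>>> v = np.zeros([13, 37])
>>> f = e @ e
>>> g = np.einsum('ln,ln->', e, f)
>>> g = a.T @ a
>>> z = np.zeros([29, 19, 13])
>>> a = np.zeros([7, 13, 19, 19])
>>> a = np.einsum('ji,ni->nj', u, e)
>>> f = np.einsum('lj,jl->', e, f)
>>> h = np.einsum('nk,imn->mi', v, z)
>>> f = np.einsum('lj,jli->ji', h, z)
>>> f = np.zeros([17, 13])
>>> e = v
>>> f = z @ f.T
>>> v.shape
(13, 37)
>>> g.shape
(37, 37)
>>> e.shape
(13, 37)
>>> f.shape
(29, 19, 17)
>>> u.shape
(37, 29)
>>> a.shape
(29, 37)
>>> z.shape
(29, 19, 13)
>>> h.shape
(19, 29)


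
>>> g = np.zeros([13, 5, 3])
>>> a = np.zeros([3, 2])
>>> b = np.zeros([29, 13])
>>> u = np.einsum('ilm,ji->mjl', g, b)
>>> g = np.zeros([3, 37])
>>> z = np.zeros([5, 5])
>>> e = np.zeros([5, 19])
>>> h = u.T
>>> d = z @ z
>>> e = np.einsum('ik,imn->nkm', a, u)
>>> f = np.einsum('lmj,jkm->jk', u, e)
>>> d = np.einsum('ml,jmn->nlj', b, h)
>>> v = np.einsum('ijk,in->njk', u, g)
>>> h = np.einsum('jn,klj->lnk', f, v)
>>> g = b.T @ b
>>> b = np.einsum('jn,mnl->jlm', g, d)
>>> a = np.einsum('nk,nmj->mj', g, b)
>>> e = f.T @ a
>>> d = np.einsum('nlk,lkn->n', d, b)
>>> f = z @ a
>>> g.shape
(13, 13)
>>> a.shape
(5, 3)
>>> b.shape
(13, 5, 3)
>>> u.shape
(3, 29, 5)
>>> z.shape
(5, 5)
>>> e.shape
(2, 3)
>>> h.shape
(29, 2, 37)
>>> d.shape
(3,)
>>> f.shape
(5, 3)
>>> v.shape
(37, 29, 5)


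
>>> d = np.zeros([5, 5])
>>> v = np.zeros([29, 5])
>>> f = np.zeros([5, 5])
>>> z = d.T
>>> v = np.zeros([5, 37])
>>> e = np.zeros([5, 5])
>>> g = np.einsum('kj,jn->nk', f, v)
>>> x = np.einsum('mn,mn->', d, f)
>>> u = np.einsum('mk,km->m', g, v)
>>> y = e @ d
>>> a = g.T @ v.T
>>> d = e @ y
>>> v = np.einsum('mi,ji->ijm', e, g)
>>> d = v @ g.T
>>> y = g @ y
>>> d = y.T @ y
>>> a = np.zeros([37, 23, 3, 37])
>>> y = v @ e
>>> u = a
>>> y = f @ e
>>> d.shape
(5, 5)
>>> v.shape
(5, 37, 5)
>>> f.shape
(5, 5)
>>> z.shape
(5, 5)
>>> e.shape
(5, 5)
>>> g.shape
(37, 5)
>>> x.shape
()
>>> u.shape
(37, 23, 3, 37)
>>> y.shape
(5, 5)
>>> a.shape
(37, 23, 3, 37)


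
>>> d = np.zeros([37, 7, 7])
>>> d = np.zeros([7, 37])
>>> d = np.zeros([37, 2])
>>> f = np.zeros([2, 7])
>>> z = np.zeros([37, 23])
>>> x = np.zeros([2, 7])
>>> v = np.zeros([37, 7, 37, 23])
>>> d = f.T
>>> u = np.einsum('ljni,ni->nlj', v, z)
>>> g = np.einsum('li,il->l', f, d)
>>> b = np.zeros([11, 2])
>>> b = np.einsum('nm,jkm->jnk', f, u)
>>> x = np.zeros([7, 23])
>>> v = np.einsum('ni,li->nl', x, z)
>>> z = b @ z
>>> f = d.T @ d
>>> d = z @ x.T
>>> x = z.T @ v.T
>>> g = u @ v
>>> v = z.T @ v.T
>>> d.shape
(37, 2, 7)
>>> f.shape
(2, 2)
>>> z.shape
(37, 2, 23)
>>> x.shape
(23, 2, 7)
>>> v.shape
(23, 2, 7)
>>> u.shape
(37, 37, 7)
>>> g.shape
(37, 37, 37)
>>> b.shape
(37, 2, 37)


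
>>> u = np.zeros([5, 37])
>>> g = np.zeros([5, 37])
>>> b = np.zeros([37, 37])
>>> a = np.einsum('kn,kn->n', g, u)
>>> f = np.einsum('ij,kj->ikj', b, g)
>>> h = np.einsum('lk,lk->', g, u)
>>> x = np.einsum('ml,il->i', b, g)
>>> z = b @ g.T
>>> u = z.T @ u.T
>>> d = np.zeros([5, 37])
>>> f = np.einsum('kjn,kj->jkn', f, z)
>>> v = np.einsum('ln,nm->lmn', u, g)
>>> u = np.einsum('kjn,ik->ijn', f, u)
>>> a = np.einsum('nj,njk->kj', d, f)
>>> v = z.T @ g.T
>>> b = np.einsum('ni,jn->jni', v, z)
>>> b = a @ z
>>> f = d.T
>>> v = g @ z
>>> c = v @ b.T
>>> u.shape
(5, 37, 37)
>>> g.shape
(5, 37)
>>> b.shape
(37, 5)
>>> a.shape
(37, 37)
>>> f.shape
(37, 5)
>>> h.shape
()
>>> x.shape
(5,)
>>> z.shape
(37, 5)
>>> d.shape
(5, 37)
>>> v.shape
(5, 5)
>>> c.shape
(5, 37)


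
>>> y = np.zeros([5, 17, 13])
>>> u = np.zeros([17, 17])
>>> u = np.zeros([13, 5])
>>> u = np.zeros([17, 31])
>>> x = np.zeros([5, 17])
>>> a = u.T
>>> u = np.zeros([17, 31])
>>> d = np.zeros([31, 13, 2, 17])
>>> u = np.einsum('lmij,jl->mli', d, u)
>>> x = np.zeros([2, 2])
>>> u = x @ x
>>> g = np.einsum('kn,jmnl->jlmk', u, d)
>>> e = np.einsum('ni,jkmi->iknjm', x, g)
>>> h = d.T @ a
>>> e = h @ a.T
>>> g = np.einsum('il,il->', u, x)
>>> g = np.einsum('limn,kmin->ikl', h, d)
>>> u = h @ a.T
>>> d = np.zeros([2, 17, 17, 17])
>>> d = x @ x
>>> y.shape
(5, 17, 13)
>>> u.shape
(17, 2, 13, 31)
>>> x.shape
(2, 2)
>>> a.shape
(31, 17)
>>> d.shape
(2, 2)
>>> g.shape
(2, 31, 17)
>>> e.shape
(17, 2, 13, 31)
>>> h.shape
(17, 2, 13, 17)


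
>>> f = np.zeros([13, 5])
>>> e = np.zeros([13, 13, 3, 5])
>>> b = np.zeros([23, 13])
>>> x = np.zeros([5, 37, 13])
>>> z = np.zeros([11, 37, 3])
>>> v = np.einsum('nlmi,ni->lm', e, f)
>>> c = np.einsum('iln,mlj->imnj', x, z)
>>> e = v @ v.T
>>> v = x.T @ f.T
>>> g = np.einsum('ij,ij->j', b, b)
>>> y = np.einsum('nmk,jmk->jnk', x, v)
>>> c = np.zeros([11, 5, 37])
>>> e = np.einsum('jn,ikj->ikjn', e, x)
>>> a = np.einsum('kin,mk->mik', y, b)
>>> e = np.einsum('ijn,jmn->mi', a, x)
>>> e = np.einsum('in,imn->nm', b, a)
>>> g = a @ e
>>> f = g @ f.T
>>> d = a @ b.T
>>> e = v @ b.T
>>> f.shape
(23, 5, 13)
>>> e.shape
(13, 37, 23)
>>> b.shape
(23, 13)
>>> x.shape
(5, 37, 13)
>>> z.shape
(11, 37, 3)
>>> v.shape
(13, 37, 13)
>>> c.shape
(11, 5, 37)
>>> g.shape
(23, 5, 5)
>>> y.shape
(13, 5, 13)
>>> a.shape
(23, 5, 13)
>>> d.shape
(23, 5, 23)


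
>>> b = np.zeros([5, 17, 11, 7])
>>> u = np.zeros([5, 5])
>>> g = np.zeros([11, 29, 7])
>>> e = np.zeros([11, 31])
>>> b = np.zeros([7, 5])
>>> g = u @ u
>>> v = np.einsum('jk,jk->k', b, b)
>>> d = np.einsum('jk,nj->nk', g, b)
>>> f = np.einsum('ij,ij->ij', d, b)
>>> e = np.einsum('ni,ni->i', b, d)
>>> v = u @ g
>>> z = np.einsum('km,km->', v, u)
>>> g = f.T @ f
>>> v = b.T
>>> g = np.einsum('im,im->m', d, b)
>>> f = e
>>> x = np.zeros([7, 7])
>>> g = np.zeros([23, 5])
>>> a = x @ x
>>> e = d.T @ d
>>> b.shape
(7, 5)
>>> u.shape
(5, 5)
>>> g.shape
(23, 5)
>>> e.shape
(5, 5)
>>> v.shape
(5, 7)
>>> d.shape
(7, 5)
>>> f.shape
(5,)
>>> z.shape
()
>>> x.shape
(7, 7)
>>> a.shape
(7, 7)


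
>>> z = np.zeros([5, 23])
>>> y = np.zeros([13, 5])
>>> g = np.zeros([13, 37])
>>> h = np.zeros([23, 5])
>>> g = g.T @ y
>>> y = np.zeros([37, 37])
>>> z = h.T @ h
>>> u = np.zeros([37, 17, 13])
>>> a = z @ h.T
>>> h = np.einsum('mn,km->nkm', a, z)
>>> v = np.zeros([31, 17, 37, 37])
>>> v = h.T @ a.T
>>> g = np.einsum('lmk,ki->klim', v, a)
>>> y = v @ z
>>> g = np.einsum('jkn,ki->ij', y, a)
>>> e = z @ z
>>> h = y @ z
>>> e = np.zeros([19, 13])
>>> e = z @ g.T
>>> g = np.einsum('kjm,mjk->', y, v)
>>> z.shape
(5, 5)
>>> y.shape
(5, 5, 5)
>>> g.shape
()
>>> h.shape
(5, 5, 5)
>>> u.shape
(37, 17, 13)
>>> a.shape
(5, 23)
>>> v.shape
(5, 5, 5)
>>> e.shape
(5, 23)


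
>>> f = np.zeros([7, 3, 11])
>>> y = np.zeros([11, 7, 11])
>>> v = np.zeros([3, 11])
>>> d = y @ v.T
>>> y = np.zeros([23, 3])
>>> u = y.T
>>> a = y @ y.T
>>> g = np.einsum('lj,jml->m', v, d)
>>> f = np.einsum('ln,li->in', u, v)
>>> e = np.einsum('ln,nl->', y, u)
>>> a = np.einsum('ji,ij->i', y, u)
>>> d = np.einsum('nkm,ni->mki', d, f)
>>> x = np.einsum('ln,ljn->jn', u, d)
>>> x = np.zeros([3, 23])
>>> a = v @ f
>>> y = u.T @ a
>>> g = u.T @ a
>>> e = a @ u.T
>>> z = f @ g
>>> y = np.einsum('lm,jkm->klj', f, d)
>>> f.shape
(11, 23)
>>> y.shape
(7, 11, 3)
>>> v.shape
(3, 11)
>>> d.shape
(3, 7, 23)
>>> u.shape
(3, 23)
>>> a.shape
(3, 23)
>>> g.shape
(23, 23)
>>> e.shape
(3, 3)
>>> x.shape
(3, 23)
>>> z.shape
(11, 23)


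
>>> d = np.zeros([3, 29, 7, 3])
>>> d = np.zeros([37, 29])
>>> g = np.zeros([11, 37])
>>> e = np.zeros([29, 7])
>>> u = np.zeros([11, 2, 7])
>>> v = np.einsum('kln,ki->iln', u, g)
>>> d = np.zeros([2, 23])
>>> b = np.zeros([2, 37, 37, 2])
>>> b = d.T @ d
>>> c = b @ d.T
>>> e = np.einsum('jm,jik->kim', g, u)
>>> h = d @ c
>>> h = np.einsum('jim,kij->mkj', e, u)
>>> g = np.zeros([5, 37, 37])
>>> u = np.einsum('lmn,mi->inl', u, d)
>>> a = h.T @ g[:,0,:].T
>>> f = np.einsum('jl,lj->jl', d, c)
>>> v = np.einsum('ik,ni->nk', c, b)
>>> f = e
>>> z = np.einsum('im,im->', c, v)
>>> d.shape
(2, 23)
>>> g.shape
(5, 37, 37)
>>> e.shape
(7, 2, 37)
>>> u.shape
(23, 7, 11)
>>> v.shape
(23, 2)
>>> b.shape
(23, 23)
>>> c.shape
(23, 2)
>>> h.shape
(37, 11, 7)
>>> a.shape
(7, 11, 5)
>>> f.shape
(7, 2, 37)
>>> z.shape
()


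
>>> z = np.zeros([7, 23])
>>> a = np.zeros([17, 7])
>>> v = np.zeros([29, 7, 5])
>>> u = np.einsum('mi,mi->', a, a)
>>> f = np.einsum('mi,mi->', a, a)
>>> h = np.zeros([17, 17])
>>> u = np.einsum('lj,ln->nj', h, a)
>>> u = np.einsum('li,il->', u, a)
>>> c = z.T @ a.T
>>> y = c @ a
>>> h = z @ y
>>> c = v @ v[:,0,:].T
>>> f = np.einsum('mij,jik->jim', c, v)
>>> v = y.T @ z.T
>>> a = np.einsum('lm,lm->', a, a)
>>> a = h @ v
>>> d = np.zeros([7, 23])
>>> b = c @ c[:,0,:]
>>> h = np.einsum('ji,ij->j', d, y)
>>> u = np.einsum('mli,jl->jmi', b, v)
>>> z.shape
(7, 23)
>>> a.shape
(7, 7)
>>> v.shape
(7, 7)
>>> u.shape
(7, 29, 29)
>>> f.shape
(29, 7, 29)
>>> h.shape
(7,)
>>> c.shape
(29, 7, 29)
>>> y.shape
(23, 7)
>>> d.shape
(7, 23)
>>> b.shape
(29, 7, 29)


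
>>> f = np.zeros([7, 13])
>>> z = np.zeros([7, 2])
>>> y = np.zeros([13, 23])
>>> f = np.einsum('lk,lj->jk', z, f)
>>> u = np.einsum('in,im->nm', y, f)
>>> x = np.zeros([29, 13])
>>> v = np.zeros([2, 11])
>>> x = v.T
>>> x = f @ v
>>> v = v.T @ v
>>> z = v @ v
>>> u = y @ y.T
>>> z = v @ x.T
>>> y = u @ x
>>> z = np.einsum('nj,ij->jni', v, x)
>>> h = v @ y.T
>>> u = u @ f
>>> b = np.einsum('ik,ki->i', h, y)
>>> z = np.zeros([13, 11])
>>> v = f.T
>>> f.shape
(13, 2)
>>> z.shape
(13, 11)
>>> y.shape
(13, 11)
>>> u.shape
(13, 2)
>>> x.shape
(13, 11)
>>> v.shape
(2, 13)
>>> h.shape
(11, 13)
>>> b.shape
(11,)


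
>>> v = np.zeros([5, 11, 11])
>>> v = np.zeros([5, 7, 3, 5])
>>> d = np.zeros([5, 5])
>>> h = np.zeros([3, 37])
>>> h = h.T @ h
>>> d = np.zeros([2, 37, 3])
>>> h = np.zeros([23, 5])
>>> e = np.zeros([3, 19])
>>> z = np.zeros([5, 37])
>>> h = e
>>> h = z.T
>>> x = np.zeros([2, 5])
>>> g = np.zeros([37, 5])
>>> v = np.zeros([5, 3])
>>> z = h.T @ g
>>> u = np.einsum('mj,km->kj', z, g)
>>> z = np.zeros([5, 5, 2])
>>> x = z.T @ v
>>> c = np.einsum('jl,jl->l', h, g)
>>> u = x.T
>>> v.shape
(5, 3)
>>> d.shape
(2, 37, 3)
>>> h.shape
(37, 5)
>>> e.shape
(3, 19)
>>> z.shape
(5, 5, 2)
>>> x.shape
(2, 5, 3)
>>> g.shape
(37, 5)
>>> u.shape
(3, 5, 2)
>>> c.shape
(5,)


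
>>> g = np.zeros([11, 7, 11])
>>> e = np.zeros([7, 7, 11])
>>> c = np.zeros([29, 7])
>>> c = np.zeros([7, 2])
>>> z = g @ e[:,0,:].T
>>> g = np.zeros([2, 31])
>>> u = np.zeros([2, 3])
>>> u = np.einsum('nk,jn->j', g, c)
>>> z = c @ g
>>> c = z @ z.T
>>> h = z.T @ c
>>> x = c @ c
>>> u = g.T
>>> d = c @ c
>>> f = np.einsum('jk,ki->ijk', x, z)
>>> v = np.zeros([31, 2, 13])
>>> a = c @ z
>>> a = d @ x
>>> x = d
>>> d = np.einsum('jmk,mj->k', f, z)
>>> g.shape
(2, 31)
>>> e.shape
(7, 7, 11)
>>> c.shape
(7, 7)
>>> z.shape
(7, 31)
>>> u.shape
(31, 2)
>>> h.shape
(31, 7)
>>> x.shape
(7, 7)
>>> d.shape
(7,)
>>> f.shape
(31, 7, 7)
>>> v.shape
(31, 2, 13)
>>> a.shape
(7, 7)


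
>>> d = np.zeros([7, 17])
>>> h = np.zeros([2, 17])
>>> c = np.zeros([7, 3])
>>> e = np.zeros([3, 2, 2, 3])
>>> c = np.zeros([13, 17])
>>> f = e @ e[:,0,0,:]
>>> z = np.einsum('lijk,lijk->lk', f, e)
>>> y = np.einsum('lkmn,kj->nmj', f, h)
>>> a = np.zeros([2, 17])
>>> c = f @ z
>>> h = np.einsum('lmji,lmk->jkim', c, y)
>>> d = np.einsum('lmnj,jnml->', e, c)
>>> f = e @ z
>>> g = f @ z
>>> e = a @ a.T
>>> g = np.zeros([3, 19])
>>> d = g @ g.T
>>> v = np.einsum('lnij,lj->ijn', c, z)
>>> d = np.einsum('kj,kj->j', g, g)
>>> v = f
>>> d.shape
(19,)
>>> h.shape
(2, 17, 3, 2)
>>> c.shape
(3, 2, 2, 3)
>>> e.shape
(2, 2)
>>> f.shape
(3, 2, 2, 3)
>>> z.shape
(3, 3)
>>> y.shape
(3, 2, 17)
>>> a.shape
(2, 17)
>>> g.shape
(3, 19)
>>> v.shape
(3, 2, 2, 3)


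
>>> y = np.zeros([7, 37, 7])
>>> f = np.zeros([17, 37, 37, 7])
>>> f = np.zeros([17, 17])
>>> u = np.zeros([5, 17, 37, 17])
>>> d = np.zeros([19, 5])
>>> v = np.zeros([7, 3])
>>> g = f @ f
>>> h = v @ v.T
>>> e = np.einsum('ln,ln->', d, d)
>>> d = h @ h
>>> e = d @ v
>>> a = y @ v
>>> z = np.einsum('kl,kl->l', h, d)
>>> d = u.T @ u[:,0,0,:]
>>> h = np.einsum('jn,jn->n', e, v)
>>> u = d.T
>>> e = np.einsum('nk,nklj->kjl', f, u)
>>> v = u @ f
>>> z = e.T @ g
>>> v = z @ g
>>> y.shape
(7, 37, 7)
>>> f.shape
(17, 17)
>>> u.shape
(17, 17, 37, 17)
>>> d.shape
(17, 37, 17, 17)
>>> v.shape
(37, 17, 17)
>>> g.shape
(17, 17)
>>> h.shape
(3,)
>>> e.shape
(17, 17, 37)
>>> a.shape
(7, 37, 3)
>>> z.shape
(37, 17, 17)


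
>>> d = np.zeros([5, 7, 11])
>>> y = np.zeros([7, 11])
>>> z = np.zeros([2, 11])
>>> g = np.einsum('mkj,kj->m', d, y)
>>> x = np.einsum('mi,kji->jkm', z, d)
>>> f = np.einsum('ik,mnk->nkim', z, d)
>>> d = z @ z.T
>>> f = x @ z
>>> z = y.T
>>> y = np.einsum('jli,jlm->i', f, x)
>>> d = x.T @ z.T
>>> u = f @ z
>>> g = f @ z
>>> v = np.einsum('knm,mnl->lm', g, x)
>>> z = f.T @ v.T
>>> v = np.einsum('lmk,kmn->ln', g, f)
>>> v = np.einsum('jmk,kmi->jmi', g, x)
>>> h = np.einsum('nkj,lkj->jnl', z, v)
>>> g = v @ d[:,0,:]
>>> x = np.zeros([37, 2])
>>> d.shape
(2, 5, 11)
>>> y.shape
(11,)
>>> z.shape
(11, 5, 2)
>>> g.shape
(7, 5, 11)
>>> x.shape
(37, 2)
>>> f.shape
(7, 5, 11)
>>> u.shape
(7, 5, 7)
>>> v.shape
(7, 5, 2)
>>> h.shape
(2, 11, 7)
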